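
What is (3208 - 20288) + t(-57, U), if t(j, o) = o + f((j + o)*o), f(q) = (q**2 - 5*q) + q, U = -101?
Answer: 254576751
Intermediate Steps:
f(q) = q**2 - 4*q
t(j, o) = o + o*(-4 + o*(j + o))*(j + o) (t(j, o) = o + ((j + o)*o)*(-4 + (j + o)*o) = o + (o*(j + o))*(-4 + o*(j + o)) = o + o*(-4 + o*(j + o))*(j + o))
(3208 - 20288) + t(-57, U) = (3208 - 20288) - 101*(1 + (-4 - 101*(-57 - 101))*(-57 - 101)) = -17080 - 101*(1 + (-4 - 101*(-158))*(-158)) = -17080 - 101*(1 + (-4 + 15958)*(-158)) = -17080 - 101*(1 + 15954*(-158)) = -17080 - 101*(1 - 2520732) = -17080 - 101*(-2520731) = -17080 + 254593831 = 254576751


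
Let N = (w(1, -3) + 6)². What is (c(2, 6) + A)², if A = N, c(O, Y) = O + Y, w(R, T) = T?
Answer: 289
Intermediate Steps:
N = 9 (N = (-3 + 6)² = 3² = 9)
A = 9
(c(2, 6) + A)² = ((2 + 6) + 9)² = (8 + 9)² = 17² = 289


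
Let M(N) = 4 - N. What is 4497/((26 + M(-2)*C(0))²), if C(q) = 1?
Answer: 4497/1024 ≈ 4.3916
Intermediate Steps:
4497/((26 + M(-2)*C(0))²) = 4497/((26 + (4 - 1*(-2))*1)²) = 4497/((26 + (4 + 2)*1)²) = 4497/((26 + 6*1)²) = 4497/((26 + 6)²) = 4497/(32²) = 4497/1024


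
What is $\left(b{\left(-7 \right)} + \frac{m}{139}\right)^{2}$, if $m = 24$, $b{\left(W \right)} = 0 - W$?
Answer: $\frac{994009}{19321} \approx 51.447$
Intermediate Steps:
$b{\left(W \right)} = - W$
$\left(b{\left(-7 \right)} + \frac{m}{139}\right)^{2} = \left(\left(-1\right) \left(-7\right) + \frac{24}{139}\right)^{2} = \left(7 + 24 \cdot \frac{1}{139}\right)^{2} = \left(7 + \frac{24}{139}\right)^{2} = \left(\frac{997}{139}\right)^{2} = \frac{994009}{19321}$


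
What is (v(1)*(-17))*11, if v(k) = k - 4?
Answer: 561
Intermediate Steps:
v(k) = -4 + k
(v(1)*(-17))*11 = ((-4 + 1)*(-17))*11 = -3*(-17)*11 = 51*11 = 561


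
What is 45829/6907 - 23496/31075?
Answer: 114713573/19512275 ≈ 5.8790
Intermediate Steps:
45829/6907 - 23496/31075 = 45829*(1/6907) - 23496*1/31075 = 45829/6907 - 2136/2825 = 114713573/19512275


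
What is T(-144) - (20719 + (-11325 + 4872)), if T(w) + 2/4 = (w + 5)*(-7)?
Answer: -26587/2 ≈ -13294.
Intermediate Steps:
T(w) = -71/2 - 7*w (T(w) = -½ + (w + 5)*(-7) = -½ + (5 + w)*(-7) = -½ + (-35 - 7*w) = -71/2 - 7*w)
T(-144) - (20719 + (-11325 + 4872)) = (-71/2 - 7*(-144)) - (20719 + (-11325 + 4872)) = (-71/2 + 1008) - (20719 - 6453) = 1945/2 - 1*14266 = 1945/2 - 14266 = -26587/2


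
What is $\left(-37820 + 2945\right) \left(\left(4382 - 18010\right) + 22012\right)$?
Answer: $-292392000$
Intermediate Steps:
$\left(-37820 + 2945\right) \left(\left(4382 - 18010\right) + 22012\right) = - 34875 \left(-13628 + 22012\right) = \left(-34875\right) 8384 = -292392000$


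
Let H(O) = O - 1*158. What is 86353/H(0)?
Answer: -86353/158 ≈ -546.54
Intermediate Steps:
H(O) = -158 + O (H(O) = O - 158 = -158 + O)
86353/H(0) = 86353/(-158 + 0) = 86353/(-158) = 86353*(-1/158) = -86353/158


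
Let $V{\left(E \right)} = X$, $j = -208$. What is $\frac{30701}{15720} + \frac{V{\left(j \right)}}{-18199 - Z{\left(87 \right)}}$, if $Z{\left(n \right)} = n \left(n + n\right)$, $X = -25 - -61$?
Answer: $\frac{1022913317}{524057640} \approx 1.9519$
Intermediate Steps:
$X = 36$ ($X = -25 + 61 = 36$)
$Z{\left(n \right)} = 2 n^{2}$ ($Z{\left(n \right)} = n 2 n = 2 n^{2}$)
$V{\left(E \right)} = 36$
$\frac{30701}{15720} + \frac{V{\left(j \right)}}{-18199 - Z{\left(87 \right)}} = \frac{30701}{15720} + \frac{36}{-18199 - 2 \cdot 87^{2}} = 30701 \cdot \frac{1}{15720} + \frac{36}{-18199 - 2 \cdot 7569} = \frac{30701}{15720} + \frac{36}{-18199 - 15138} = \frac{30701}{15720} + \frac{36}{-33337} = \frac{30701}{15720} + 36 \left(- \frac{1}{33337}\right) = \frac{30701}{15720} - \frac{36}{33337} = \frac{1022913317}{524057640}$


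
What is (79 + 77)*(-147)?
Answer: -22932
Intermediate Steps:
(79 + 77)*(-147) = 156*(-147) = -22932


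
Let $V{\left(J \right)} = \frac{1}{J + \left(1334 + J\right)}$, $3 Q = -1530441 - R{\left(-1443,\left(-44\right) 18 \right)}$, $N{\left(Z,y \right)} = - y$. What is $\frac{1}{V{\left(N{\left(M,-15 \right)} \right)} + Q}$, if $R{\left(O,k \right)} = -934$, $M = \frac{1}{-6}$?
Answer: $- \frac{4092}{2086247545} \approx -1.9614 \cdot 10^{-6}$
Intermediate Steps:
$M = - \frac{1}{6} \approx -0.16667$
$Q = - \frac{1529507}{3}$ ($Q = \frac{-1530441 - -934}{3} = \frac{-1530441 + 934}{3} = \frac{1}{3} \left(-1529507\right) = - \frac{1529507}{3} \approx -5.0984 \cdot 10^{5}$)
$V{\left(J \right)} = \frac{1}{1334 + 2 J}$
$\frac{1}{V{\left(N{\left(M,-15 \right)} \right)} + Q} = \frac{1}{\frac{1}{2 \left(667 - -15\right)} - \frac{1529507}{3}} = \frac{1}{\frac{1}{2 \left(667 + 15\right)} - \frac{1529507}{3}} = \frac{1}{\frac{1}{2 \cdot 682} - \frac{1529507}{3}} = \frac{1}{\frac{1}{2} \cdot \frac{1}{682} - \frac{1529507}{3}} = \frac{1}{\frac{1}{1364} - \frac{1529507}{3}} = \frac{1}{- \frac{2086247545}{4092}} = - \frac{4092}{2086247545}$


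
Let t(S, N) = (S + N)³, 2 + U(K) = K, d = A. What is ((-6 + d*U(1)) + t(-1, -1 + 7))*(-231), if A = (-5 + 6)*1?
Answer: -27258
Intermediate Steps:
A = 1 (A = 1*1 = 1)
d = 1
U(K) = -2 + K
t(S, N) = (N + S)³
((-6 + d*U(1)) + t(-1, -1 + 7))*(-231) = ((-6 + 1*(-2 + 1)) + ((-1 + 7) - 1)³)*(-231) = ((-6 + 1*(-1)) + (6 - 1)³)*(-231) = ((-6 - 1) + 5³)*(-231) = (-7 + 125)*(-231) = 118*(-231) = -27258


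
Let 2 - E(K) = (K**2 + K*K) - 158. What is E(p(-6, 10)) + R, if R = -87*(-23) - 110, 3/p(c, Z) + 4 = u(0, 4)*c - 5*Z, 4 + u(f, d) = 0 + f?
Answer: 102549/50 ≈ 2051.0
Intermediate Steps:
u(f, d) = -4 + f (u(f, d) = -4 + (0 + f) = -4 + f)
p(c, Z) = 3/(-4 - 5*Z - 4*c) (p(c, Z) = 3/(-4 + ((-4 + 0)*c - 5*Z)) = 3/(-4 + (-4*c - 5*Z)) = 3/(-4 + (-5*Z - 4*c)) = 3/(-4 - 5*Z - 4*c))
E(K) = 160 - 2*K**2 (E(K) = 2 - ((K**2 + K*K) - 158) = 2 - ((K**2 + K**2) - 158) = 2 - (2*K**2 - 158) = 2 - (-158 + 2*K**2) = 2 + (158 - 2*K**2) = 160 - 2*K**2)
R = 1891 (R = 2001 - 110 = 1891)
E(p(-6, 10)) + R = (160 - 2*9/(4 + 4*(-6) + 5*10)**2) + 1891 = (160 - 2*9/(4 - 24 + 50)**2) + 1891 = (160 - 2*(-3/30)**2) + 1891 = (160 - 2*(-3*1/30)**2) + 1891 = (160 - 2*(-1/10)**2) + 1891 = (160 - 2*1/100) + 1891 = (160 - 1/50) + 1891 = 7999/50 + 1891 = 102549/50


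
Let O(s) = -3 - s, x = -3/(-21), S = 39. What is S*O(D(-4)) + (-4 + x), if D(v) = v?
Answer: 246/7 ≈ 35.143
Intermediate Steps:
x = 1/7 (x = -3*(-1/21) = 1/7 ≈ 0.14286)
S*O(D(-4)) + (-4 + x) = 39*(-3 - 1*(-4)) + (-4 + 1/7) = 39*(-3 + 4) - 27/7 = 39*1 - 27/7 = 39 - 27/7 = 246/7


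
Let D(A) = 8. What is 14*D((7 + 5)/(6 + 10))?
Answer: 112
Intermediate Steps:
14*D((7 + 5)/(6 + 10)) = 14*8 = 112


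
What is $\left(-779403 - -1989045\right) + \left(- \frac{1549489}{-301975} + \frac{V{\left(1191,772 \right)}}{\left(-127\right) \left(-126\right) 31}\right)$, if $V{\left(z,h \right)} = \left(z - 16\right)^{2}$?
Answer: $\frac{181203527921909593}{149798322450} \approx 1.2097 \cdot 10^{6}$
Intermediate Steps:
$V{\left(z,h \right)} = \left(-16 + z\right)^{2}$
$\left(-779403 - -1989045\right) + \left(- \frac{1549489}{-301975} + \frac{V{\left(1191,772 \right)}}{\left(-127\right) \left(-126\right) 31}\right) = \left(-779403 - -1989045\right) + \left(- \frac{1549489}{-301975} + \frac{\left(-16 + 1191\right)^{2}}{\left(-127\right) \left(-126\right) 31}\right) = \left(-779403 + 1989045\right) + \left(\left(-1549489\right) \left(- \frac{1}{301975}\right) + \frac{1175^{2}}{16002 \cdot 31}\right) = 1209642 + \left(\frac{1549489}{301975} + \frac{1380625}{496062}\right) = 1209642 + \frac{1185556846693}{149798322450} = \frac{181203527921909593}{149798322450}$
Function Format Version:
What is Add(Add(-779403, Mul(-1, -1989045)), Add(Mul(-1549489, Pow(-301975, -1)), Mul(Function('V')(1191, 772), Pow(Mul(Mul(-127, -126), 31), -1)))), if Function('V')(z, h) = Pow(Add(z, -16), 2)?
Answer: Rational(181203527921909593, 149798322450) ≈ 1.2097e+6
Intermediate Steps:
Function('V')(z, h) = Pow(Add(-16, z), 2)
Add(Add(-779403, Mul(-1, -1989045)), Add(Mul(-1549489, Pow(-301975, -1)), Mul(Function('V')(1191, 772), Pow(Mul(Mul(-127, -126), 31), -1)))) = Add(Add(-779403, Mul(-1, -1989045)), Add(Mul(-1549489, Pow(-301975, -1)), Mul(Pow(Add(-16, 1191), 2), Pow(Mul(Mul(-127, -126), 31), -1)))) = Add(Add(-779403, 1989045), Add(Mul(-1549489, Rational(-1, 301975)), Mul(Pow(1175, 2), Pow(Mul(16002, 31), -1)))) = Add(1209642, Add(Rational(1549489, 301975), Mul(1380625, Pow(496062, -1)))) = Add(1209642, Add(Rational(1549489, 301975), Mul(1380625, Rational(1, 496062)))) = Add(1209642, Add(Rational(1549489, 301975), Rational(1380625, 496062))) = Add(1209642, Rational(1185556846693, 149798322450)) = Rational(181203527921909593, 149798322450)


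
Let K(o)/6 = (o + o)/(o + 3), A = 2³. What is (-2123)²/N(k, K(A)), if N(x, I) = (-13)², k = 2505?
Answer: 4507129/169 ≈ 26669.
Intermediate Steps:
A = 8
K(o) = 12*o/(3 + o) (K(o) = 6*((o + o)/(o + 3)) = 6*((2*o)/(3 + o)) = 6*(2*o/(3 + o)) = 12*o/(3 + o))
N(x, I) = 169
(-2123)²/N(k, K(A)) = (-2123)²/169 = 4507129*(1/169) = 4507129/169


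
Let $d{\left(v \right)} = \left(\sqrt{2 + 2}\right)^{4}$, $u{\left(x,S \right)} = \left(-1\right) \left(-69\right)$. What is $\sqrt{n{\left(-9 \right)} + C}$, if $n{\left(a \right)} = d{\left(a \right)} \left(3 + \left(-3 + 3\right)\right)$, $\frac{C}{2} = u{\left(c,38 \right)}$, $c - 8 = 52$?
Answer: $\sqrt{186} \approx 13.638$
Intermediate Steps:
$c = 60$ ($c = 8 + 52 = 60$)
$u{\left(x,S \right)} = 69$
$C = 138$ ($C = 2 \cdot 69 = 138$)
$d{\left(v \right)} = 16$ ($d{\left(v \right)} = \left(\sqrt{4}\right)^{4} = 2^{4} = 16$)
$n{\left(a \right)} = 48$ ($n{\left(a \right)} = 16 \left(3 + \left(-3 + 3\right)\right) = 16 \left(3 + 0\right) = 16 \cdot 3 = 48$)
$\sqrt{n{\left(-9 \right)} + C} = \sqrt{48 + 138} = \sqrt{186}$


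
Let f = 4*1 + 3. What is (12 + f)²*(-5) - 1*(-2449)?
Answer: 644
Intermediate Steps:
f = 7 (f = 4 + 3 = 7)
(12 + f)²*(-5) - 1*(-2449) = (12 + 7)²*(-5) - 1*(-2449) = 19²*(-5) + 2449 = 361*(-5) + 2449 = -1805 + 2449 = 644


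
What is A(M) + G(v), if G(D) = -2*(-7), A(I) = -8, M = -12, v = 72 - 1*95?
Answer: 6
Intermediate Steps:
v = -23 (v = 72 - 95 = -23)
G(D) = 14
A(M) + G(v) = -8 + 14 = 6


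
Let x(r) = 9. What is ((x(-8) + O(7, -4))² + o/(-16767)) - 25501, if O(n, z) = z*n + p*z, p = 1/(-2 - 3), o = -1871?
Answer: -10550487373/419175 ≈ -25170.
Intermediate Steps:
p = -⅕ (p = 1/(-5) = -⅕ ≈ -0.20000)
O(n, z) = -z/5 + n*z (O(n, z) = z*n - z/5 = n*z - z/5 = -z/5 + n*z)
((x(-8) + O(7, -4))² + o/(-16767)) - 25501 = ((9 - 4*(-⅕ + 7))² - 1871/(-16767)) - 25501 = ((9 - 4*34/5)² - 1871*(-1/16767)) - 25501 = ((9 - 136/5)² + 1871/16767) - 25501 = ((-91/5)² + 1871/16767) - 25501 = (8281/25 + 1871/16767) - 25501 = 138894302/419175 - 25501 = -10550487373/419175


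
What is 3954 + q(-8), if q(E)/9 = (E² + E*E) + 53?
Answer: 5583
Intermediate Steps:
q(E) = 477 + 18*E² (q(E) = 9*((E² + E*E) + 53) = 9*((E² + E²) + 53) = 9*(2*E² + 53) = 9*(53 + 2*E²) = 477 + 18*E²)
3954 + q(-8) = 3954 + (477 + 18*(-8)²) = 3954 + (477 + 18*64) = 3954 + (477 + 1152) = 3954 + 1629 = 5583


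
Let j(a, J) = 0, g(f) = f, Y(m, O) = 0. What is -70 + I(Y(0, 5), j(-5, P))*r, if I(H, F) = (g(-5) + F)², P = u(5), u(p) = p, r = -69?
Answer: -1795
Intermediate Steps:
P = 5
I(H, F) = (-5 + F)²
-70 + I(Y(0, 5), j(-5, P))*r = -70 + (-5 + 0)²*(-69) = -70 + (-5)²*(-69) = -70 + 25*(-69) = -70 - 1725 = -1795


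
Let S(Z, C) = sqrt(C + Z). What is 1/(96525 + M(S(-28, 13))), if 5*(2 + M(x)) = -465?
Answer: 1/96430 ≈ 1.0370e-5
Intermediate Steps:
M(x) = -95 (M(x) = -2 + (1/5)*(-465) = -2 - 93 = -95)
1/(96525 + M(S(-28, 13))) = 1/(96525 - 95) = 1/96430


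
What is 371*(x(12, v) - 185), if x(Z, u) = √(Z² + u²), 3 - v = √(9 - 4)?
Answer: -68635 + 371*√(158 - 6*√5) ≈ -64174.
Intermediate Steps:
v = 3 - √5 (v = 3 - √(9 - 4) = 3 - √5 ≈ 0.76393)
371*(x(12, v) - 185) = 371*(√(12² + (3 - √5)²) - 185) = 371*(√(144 + (3 - √5)²) - 185) = 371*(-185 + √(144 + (3 - √5)²)) = -68635 + 371*√(144 + (3 - √5)²)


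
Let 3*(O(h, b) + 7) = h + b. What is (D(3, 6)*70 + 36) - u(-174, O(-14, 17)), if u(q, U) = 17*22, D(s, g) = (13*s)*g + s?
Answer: 16252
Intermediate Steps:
O(h, b) = -7 + b/3 + h/3 (O(h, b) = -7 + (h + b)/3 = -7 + (b + h)/3 = -7 + (b/3 + h/3) = -7 + b/3 + h/3)
D(s, g) = s + 13*g*s (D(s, g) = 13*g*s + s = s + 13*g*s)
u(q, U) = 374
(D(3, 6)*70 + 36) - u(-174, O(-14, 17)) = ((3*(1 + 13*6))*70 + 36) - 1*374 = ((3*(1 + 78))*70 + 36) - 374 = ((3*79)*70 + 36) - 374 = (237*70 + 36) - 374 = (16590 + 36) - 374 = 16626 - 374 = 16252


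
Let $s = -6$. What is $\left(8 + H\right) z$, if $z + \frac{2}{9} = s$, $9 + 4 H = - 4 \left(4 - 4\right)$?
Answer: $- \frac{322}{9} \approx -35.778$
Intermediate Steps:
$H = - \frac{9}{4}$ ($H = - \frac{9}{4} + \frac{\left(-4\right) \left(4 - 4\right)}{4} = - \frac{9}{4} + \frac{\left(-4\right) 0}{4} = - \frac{9}{4} + \frac{1}{4} \cdot 0 = - \frac{9}{4} + 0 = - \frac{9}{4} \approx -2.25$)
$z = - \frac{56}{9}$ ($z = - \frac{2}{9} - 6 = - \frac{56}{9} \approx -6.2222$)
$\left(8 + H\right) z = \left(8 - \frac{9}{4}\right) \left(- \frac{56}{9}\right) = \frac{23}{4} \left(- \frac{56}{9}\right) = - \frac{322}{9}$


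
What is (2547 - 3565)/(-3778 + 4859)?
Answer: -1018/1081 ≈ -0.94172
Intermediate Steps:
(2547 - 3565)/(-3778 + 4859) = -1018/1081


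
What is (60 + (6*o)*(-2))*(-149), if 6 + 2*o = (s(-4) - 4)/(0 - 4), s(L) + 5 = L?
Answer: -22797/2 ≈ -11399.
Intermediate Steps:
s(L) = -5 + L
o = -11/8 (o = -3 + (((-5 - 4) - 4)/(0 - 4))/2 = -3 + ((-9 - 4)/(-4))/2 = -3 + (-13*(-¼))/2 = -3 + (½)*(13/4) = -3 + 13/8 = -11/8 ≈ -1.3750)
(60 + (6*o)*(-2))*(-149) = (60 + (6*(-11/8))*(-2))*(-149) = (60 - 33/4*(-2))*(-149) = (60 + 33/2)*(-149) = (153/2)*(-149) = -22797/2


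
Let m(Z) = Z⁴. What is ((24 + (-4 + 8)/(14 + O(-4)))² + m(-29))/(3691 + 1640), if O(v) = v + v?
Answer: 6371005/47979 ≈ 132.79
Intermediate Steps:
O(v) = 2*v
((24 + (-4 + 8)/(14 + O(-4)))² + m(-29))/(3691 + 1640) = ((24 + (-4 + 8)/(14 + 2*(-4)))² + (-29)⁴)/(3691 + 1640) = ((24 + 4/(14 - 8))² + 707281)/5331 = ((24 + 4/6)² + 707281)*(1/5331) = ((24 + 4*(⅙))² + 707281)*(1/5331) = ((24 + ⅔)² + 707281)*(1/5331) = ((74/3)² + 707281)*(1/5331) = (5476/9 + 707281)*(1/5331) = (6371005/9)*(1/5331) = 6371005/47979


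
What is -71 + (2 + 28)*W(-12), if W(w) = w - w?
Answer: -71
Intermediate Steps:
W(w) = 0
-71 + (2 + 28)*W(-12) = -71 + (2 + 28)*0 = -71 + 30*0 = -71 + 0 = -71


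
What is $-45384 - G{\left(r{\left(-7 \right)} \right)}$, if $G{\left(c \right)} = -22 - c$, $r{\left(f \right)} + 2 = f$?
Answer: $-45371$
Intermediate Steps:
$r{\left(f \right)} = -2 + f$
$-45384 - G{\left(r{\left(-7 \right)} \right)} = -45384 - \left(-22 - \left(-2 - 7\right)\right) = -45384 - \left(-22 - -9\right) = -45384 - \left(-22 + 9\right) = -45384 - -13 = -45384 + 13 = -45371$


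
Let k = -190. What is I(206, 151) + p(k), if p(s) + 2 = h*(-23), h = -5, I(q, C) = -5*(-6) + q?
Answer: 349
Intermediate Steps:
I(q, C) = 30 + q
p(s) = 113 (p(s) = -2 - 5*(-23) = -2 + 115 = 113)
I(206, 151) + p(k) = (30 + 206) + 113 = 236 + 113 = 349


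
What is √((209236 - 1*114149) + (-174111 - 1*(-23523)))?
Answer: I*√55501 ≈ 235.59*I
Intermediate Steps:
√((209236 - 1*114149) + (-174111 - 1*(-23523))) = √((209236 - 114149) + (-174111 + 23523)) = √(95087 - 150588) = √(-55501) = I*√55501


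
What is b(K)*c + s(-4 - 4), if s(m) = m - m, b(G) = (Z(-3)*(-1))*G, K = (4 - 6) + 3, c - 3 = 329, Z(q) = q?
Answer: 996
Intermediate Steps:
c = 332 (c = 3 + 329 = 332)
K = 1 (K = -2 + 3 = 1)
b(G) = 3*G (b(G) = (-3*(-1))*G = 3*G)
s(m) = 0
b(K)*c + s(-4 - 4) = (3*1)*332 + 0 = 3*332 + 0 = 996 + 0 = 996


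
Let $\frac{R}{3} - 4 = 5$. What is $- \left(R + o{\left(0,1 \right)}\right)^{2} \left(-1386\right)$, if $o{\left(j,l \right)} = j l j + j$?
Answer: $1010394$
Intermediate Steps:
$o{\left(j,l \right)} = j + l j^{2}$ ($o{\left(j,l \right)} = l j^{2} + j = j + l j^{2}$)
$R = 27$ ($R = 12 + 3 \cdot 5 = 12 + 15 = 27$)
$- \left(R + o{\left(0,1 \right)}\right)^{2} \left(-1386\right) = - \left(27 + 0 \left(1 + 0 \cdot 1\right)\right)^{2} \left(-1386\right) = - \left(27 + 0 \left(1 + 0\right)\right)^{2} \left(-1386\right) = - \left(27 + 0 \cdot 1\right)^{2} \left(-1386\right) = - \left(27 + 0\right)^{2} \left(-1386\right) = - 27^{2} \left(-1386\right) = \left(-1\right) 729 \left(-1386\right) = \left(-729\right) \left(-1386\right) = 1010394$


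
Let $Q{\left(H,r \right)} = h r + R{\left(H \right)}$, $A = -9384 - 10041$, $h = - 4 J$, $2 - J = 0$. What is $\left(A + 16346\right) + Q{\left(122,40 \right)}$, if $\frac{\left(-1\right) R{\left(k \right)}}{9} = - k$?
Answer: $-2301$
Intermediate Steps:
$J = 2$ ($J = 2 - 0 = 2 + 0 = 2$)
$R{\left(k \right)} = 9 k$ ($R{\left(k \right)} = - 9 \left(- k\right) = 9 k$)
$h = -8$ ($h = \left(-4\right) 2 = -8$)
$A = -19425$ ($A = -9384 - 10041 = -19425$)
$Q{\left(H,r \right)} = - 8 r + 9 H$
$\left(A + 16346\right) + Q{\left(122,40 \right)} = \left(-19425 + 16346\right) + \left(\left(-8\right) 40 + 9 \cdot 122\right) = -3079 + \left(-320 + 1098\right) = -3079 + 778 = -2301$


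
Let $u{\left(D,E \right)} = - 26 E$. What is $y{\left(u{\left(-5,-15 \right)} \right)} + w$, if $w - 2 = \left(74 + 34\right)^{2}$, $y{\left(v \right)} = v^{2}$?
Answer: $163766$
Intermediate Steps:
$w = 11666$ ($w = 2 + \left(74 + 34\right)^{2} = 2 + 108^{2} = 2 + 11664 = 11666$)
$y{\left(u{\left(-5,-15 \right)} \right)} + w = \left(\left(-26\right) \left(-15\right)\right)^{2} + 11666 = 390^{2} + 11666 = 152100 + 11666 = 163766$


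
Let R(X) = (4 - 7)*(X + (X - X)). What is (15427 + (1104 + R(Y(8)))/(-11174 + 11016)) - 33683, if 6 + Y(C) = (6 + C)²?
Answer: -1442491/79 ≈ -18259.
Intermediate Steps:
Y(C) = -6 + (6 + C)²
R(X) = -3*X (R(X) = -3*(X + 0) = -3*X)
(15427 + (1104 + R(Y(8)))/(-11174 + 11016)) - 33683 = (15427 + (1104 - 3*(-6 + (6 + 8)²))/(-11174 + 11016)) - 33683 = (15427 + (1104 - 3*(-6 + 14²))/(-158)) - 33683 = (15427 + (1104 - 3*(-6 + 196))*(-1/158)) - 33683 = (15427 + (1104 - 3*190)*(-1/158)) - 33683 = (15427 + (1104 - 570)*(-1/158)) - 33683 = (15427 + 534*(-1/158)) - 33683 = (15427 - 267/79) - 33683 = 1218466/79 - 33683 = -1442491/79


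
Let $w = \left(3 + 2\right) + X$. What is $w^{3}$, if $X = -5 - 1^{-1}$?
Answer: $-1$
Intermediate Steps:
$X = -6$ ($X = -5 - 1 = -6$)
$w = -1$ ($w = \left(3 + 2\right) - 6 = 5 - 6 = -1$)
$w^{3} = \left(-1\right)^{3} = -1$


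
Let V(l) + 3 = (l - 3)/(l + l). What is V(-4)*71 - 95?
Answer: -1967/8 ≈ -245.88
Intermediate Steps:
V(l) = -3 + (-3 + l)/(2*l) (V(l) = -3 + (l - 3)/(l + l) = -3 + (-3 + l)/((2*l)) = -3 + (-3 + l)*(1/(2*l)) = -3 + (-3 + l)/(2*l))
V(-4)*71 - 95 = ((½)*(-3 - 5*(-4))/(-4))*71 - 95 = ((½)*(-¼)*(-3 + 20))*71 - 95 = ((½)*(-¼)*17)*71 - 95 = -17/8*71 - 95 = -1207/8 - 95 = -1967/8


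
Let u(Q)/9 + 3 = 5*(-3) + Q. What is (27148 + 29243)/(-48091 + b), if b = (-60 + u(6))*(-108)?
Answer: -56391/29947 ≈ -1.8830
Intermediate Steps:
u(Q) = -162 + 9*Q (u(Q) = -27 + 9*(5*(-3) + Q) = -27 + 9*(-15 + Q) = -27 + (-135 + 9*Q) = -162 + 9*Q)
b = 18144 (b = (-60 + (-162 + 9*6))*(-108) = (-60 + (-162 + 54))*(-108) = (-60 - 108)*(-108) = -168*(-108) = 18144)
(27148 + 29243)/(-48091 + b) = (27148 + 29243)/(-48091 + 18144) = 56391/(-29947) = 56391*(-1/29947) = -56391/29947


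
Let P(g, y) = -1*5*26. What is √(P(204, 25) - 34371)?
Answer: I*√34501 ≈ 185.74*I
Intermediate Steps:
P(g, y) = -130 (P(g, y) = -5*26 = -130)
√(P(204, 25) - 34371) = √(-130 - 34371) = √(-34501) = I*√34501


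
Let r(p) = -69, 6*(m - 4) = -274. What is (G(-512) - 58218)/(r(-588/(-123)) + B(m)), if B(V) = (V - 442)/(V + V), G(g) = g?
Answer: 2097500/2257 ≈ 929.33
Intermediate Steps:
m = -125/3 (m = 4 + (⅙)*(-274) = 4 - 137/3 = -125/3 ≈ -41.667)
B(V) = (-442 + V)/(2*V) (B(V) = (-442 + V)/((2*V)) = (-442 + V)*(1/(2*V)) = (-442 + V)/(2*V))
(G(-512) - 58218)/(r(-588/(-123)) + B(m)) = (-512 - 58218)/(-69 + (-442 - 125/3)/(2*(-125/3))) = -58730/(-69 + (½)*(-3/125)*(-1451/3)) = -58730/(-69 + 1451/250) = -58730/(-15799/250) = -58730*(-250/15799) = 2097500/2257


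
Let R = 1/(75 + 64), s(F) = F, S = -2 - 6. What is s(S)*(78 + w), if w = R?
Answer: -86744/139 ≈ -624.06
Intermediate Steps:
S = -8
R = 1/139 ≈ 0.0071942
w = 1/139 ≈ 0.0071942
s(S)*(78 + w) = -8*(78 + 1/139) = -8*10843/139 = -86744/139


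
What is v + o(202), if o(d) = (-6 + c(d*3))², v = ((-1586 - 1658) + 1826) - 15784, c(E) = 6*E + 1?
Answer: 13166959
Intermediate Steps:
c(E) = 1 + 6*E
v = -17202 (v = (-3244 + 1826) - 15784 = -1418 - 15784 = -17202)
o(d) = (-5 + 18*d)² (o(d) = (-6 + (1 + 6*(d*3)))² = (-6 + (1 + 6*(3*d)))² = (-6 + (1 + 18*d))² = (-5 + 18*d)²)
v + o(202) = -17202 + (-5 + 18*202)² = -17202 + (-5 + 3636)² = -17202 + 3631² = -17202 + 13184161 = 13166959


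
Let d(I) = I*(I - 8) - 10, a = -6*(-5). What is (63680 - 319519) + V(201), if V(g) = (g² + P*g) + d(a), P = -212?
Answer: -257400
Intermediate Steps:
a = 30
d(I) = -10 + I*(-8 + I) (d(I) = I*(-8 + I) - 10 = -10 + I*(-8 + I))
V(g) = 650 + g² - 212*g (V(g) = (g² - 212*g) + (-10 + 30² - 8*30) = (g² - 212*g) + (-10 + 900 - 240) = (g² - 212*g) + 650 = 650 + g² - 212*g)
(63680 - 319519) + V(201) = (63680 - 319519) + (650 + 201² - 212*201) = -255839 + (650 + 40401 - 42612) = -255839 - 1561 = -257400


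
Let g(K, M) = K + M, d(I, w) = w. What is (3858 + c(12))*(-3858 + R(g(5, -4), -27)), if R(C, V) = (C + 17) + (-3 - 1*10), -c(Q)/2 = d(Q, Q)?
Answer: -14772402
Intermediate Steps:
c(Q) = -2*Q
R(C, V) = 4 + C (R(C, V) = (17 + C) + (-3 - 10) = (17 + C) - 13 = 4 + C)
(3858 + c(12))*(-3858 + R(g(5, -4), -27)) = (3858 - 2*12)*(-3858 + (4 + (5 - 4))) = (3858 - 24)*(-3858 + (4 + 1)) = 3834*(-3858 + 5) = 3834*(-3853) = -14772402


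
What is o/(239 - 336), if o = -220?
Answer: 220/97 ≈ 2.2680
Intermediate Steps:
o/(239 - 336) = -220/(239 - 336) = -220/(-97) = -220*(-1/97) = 220/97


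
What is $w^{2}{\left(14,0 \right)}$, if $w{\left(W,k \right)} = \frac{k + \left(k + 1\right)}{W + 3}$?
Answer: $\frac{1}{289} \approx 0.0034602$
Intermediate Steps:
$w{\left(W,k \right)} = \frac{1 + 2 k}{3 + W}$ ($w{\left(W,k \right)} = \frac{k + \left(1 + k\right)}{3 + W} = \frac{1 + 2 k}{3 + W}$)
$w^{2}{\left(14,0 \right)} = \left(\frac{1 + 2 \cdot 0}{3 + 14}\right)^{2} = \left(\frac{1 + 0}{17}\right)^{2} = \left(\frac{1}{17} \cdot 1\right)^{2} = \left(\frac{1}{17}\right)^{2} = \frac{1}{289}$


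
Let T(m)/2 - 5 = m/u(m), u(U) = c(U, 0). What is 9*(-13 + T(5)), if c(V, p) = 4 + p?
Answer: -9/2 ≈ -4.5000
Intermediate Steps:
u(U) = 4 (u(U) = 4 + 0 = 4)
T(m) = 10 + m/2 (T(m) = 10 + 2*(m/4) = 10 + m/2)
9*(-13 + T(5)) = 9*(-13 + (10 + (½)*5)) = 9*(-13 + (10 + 5/2)) = 9*(-13 + 25/2) = 9*(-½) = -9/2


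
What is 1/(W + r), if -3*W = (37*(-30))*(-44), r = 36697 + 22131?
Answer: 1/42548 ≈ 2.3503e-5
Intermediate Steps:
r = 58828
W = -16280 (W = -37*(-30)*(-44)/3 = -(-370)*(-44) = -⅓*48840 = -16280)
1/(W + r) = 1/(-16280 + 58828) = 1/42548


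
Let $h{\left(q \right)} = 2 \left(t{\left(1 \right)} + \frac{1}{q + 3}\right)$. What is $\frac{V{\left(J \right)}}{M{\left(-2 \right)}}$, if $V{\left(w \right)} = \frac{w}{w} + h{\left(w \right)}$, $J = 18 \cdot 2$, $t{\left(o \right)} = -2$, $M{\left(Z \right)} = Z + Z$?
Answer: $\frac{115}{156} \approx 0.73718$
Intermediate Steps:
$M{\left(Z \right)} = 2 Z$
$h{\left(q \right)} = -4 + \frac{2}{3 + q}$ ($h{\left(q \right)} = 2 \left(-2 + \frac{1}{q + 3}\right) = 2 \left(-2 + \frac{1}{3 + q}\right) = -4 + \frac{2}{3 + q}$)
$J = 36$
$V{\left(w \right)} = 1 + \frac{2 \left(-5 - 2 w\right)}{3 + w}$ ($V{\left(w \right)} = \frac{w}{w} + \frac{2 \left(-5 - 2 w\right)}{3 + w} = 1 + \frac{2 \left(-5 - 2 w\right)}{3 + w}$)
$\frac{V{\left(J \right)}}{M{\left(-2 \right)}} = \frac{\frac{1}{3 + 36} \left(-7 - 108\right)}{2 \left(-2\right)} = \frac{\frac{1}{39} \left(-7 - 108\right)}{-4} = \frac{1}{39} \left(-115\right) \left(- \frac{1}{4}\right) = \left(- \frac{115}{39}\right) \left(- \frac{1}{4}\right) = \frac{115}{156}$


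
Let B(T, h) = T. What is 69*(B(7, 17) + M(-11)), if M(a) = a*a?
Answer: 8832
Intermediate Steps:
M(a) = a²
69*(B(7, 17) + M(-11)) = 69*(7 + (-11)²) = 69*(7 + 121) = 69*128 = 8832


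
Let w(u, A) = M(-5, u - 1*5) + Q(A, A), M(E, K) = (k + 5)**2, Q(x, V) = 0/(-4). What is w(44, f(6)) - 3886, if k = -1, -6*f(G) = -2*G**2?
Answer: -3870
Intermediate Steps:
Q(x, V) = 0 (Q(x, V) = 0*(-1/4) = 0)
f(G) = G**2/3 (f(G) = -(-1)*G**2/3 = G**2/3)
M(E, K) = 16 (M(E, K) = (-1 + 5)**2 = 4**2 = 16)
w(u, A) = 16 (w(u, A) = 16 + 0 = 16)
w(44, f(6)) - 3886 = 16 - 3886 = -3870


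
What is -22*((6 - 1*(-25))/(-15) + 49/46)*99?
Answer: 250833/115 ≈ 2181.2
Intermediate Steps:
-22*((6 - 1*(-25))/(-15) + 49/46)*99 = -22*((6 + 25)*(-1/15) + 49*(1/46))*99 = -22*(31*(-1/15) + 49/46)*99 = -22*(-31/15 + 49/46)*99 = -22*(-691/690)*99 = (7601/345)*99 = 250833/115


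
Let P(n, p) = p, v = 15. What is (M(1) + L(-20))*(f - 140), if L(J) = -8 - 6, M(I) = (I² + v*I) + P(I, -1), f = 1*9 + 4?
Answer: -127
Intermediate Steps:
f = 13 (f = 9 + 4 = 13)
M(I) = -1 + I² + 15*I (M(I) = (I² + 15*I) - 1 = -1 + I² + 15*I)
L(J) = -14
(M(1) + L(-20))*(f - 140) = ((-1 + 1² + 15*1) - 14)*(13 - 140) = ((-1 + 1 + 15) - 14)*(-127) = (15 - 14)*(-127) = 1*(-127) = -127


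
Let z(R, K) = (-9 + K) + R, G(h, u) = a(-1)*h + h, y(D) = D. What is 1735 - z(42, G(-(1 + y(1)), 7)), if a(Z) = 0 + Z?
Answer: 1702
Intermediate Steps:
a(Z) = Z
G(h, u) = 0 (G(h, u) = -h + h = 0)
z(R, K) = -9 + K + R
1735 - z(42, G(-(1 + y(1)), 7)) = 1735 - (-9 + 0 + 42) = 1735 - 1*33 = 1735 - 33 = 1702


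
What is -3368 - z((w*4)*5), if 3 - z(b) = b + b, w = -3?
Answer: -3491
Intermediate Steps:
z(b) = 3 - 2*b (z(b) = 3 - (b + b) = 3 - 2*b)
-3368 - z((w*4)*5) = -3368 - (3 - 2*(-3*4)*5) = -3368 - (3 - (-24)*5) = -3368 - (3 - 2*(-60)) = -3368 - (3 + 120) = -3368 - 1*123 = -3368 - 123 = -3491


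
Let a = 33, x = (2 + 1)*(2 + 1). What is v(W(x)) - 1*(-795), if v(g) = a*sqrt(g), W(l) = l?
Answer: 894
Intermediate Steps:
x = 9 (x = 3*3 = 9)
v(g) = 33*sqrt(g)
v(W(x)) - 1*(-795) = 33*sqrt(9) - 1*(-795) = 33*3 + 795 = 99 + 795 = 894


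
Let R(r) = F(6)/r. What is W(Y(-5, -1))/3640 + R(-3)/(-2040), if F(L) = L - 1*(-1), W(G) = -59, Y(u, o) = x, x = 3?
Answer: -839/55692 ≈ -0.015065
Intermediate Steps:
Y(u, o) = 3
F(L) = 1 + L (F(L) = L + 1 = 1 + L)
R(r) = 7/r (R(r) = (1 + 6)/r = 7/r)
W(Y(-5, -1))/3640 + R(-3)/(-2040) = -59/3640 + (7/(-3))/(-2040) = -59*1/3640 + (7*(-1/3))*(-1/2040) = -59/3640 - 7/3*(-1/2040) = -59/3640 + 7/6120 = -839/55692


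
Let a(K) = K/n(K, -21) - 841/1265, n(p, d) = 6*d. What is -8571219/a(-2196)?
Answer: -25299381415/49481 ≈ -5.1130e+5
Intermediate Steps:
a(K) = -841/1265 - K/126 (a(K) = K/((6*(-21))) - 841/1265 = K/(-126) - 841*1/1265 = K*(-1/126) - 841/1265 = -K/126 - 841/1265 = -841/1265 - K/126)
-8571219/a(-2196) = -8571219/(-841/1265 - 1/126*(-2196)) = -8571219/(-841/1265 + 122/7) = -8571219/148443/8855 = -8571219*8855/148443 = -25299381415/49481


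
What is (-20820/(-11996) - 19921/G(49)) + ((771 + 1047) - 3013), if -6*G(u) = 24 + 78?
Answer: -1093121/50983 ≈ -21.441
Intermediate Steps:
G(u) = -17 (G(u) = -(24 + 78)/6 = -1/6*102 = -17)
(-20820/(-11996) - 19921/G(49)) + ((771 + 1047) - 3013) = (-20820/(-11996) - 19921/(-17)) + ((771 + 1047) - 3013) = (-20820*(-1/11996) - 19921*(-1/17)) + (1818 - 3013) = (5205/2999 + 19921/17) - 1195 = 59831564/50983 - 1195 = -1093121/50983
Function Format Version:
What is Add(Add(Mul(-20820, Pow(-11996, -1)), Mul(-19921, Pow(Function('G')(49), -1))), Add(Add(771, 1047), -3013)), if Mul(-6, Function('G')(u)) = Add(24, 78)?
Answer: Rational(-1093121, 50983) ≈ -21.441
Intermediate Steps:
Function('G')(u) = -17 (Function('G')(u) = Mul(Rational(-1, 6), Add(24, 78)) = Mul(Rational(-1, 6), 102) = -17)
Add(Add(Mul(-20820, Pow(-11996, -1)), Mul(-19921, Pow(Function('G')(49), -1))), Add(Add(771, 1047), -3013)) = Add(Add(Mul(-20820, Pow(-11996, -1)), Mul(-19921, Pow(-17, -1))), Add(Add(771, 1047), -3013)) = Add(Add(Mul(-20820, Rational(-1, 11996)), Mul(-19921, Rational(-1, 17))), Add(1818, -3013)) = Add(Add(Rational(5205, 2999), Rational(19921, 17)), -1195) = Add(Rational(59831564, 50983), -1195) = Rational(-1093121, 50983)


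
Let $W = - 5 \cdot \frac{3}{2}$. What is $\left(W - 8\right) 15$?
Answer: $- \frac{465}{2} \approx -232.5$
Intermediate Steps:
$W = - \frac{15}{2}$ ($W = - 5 \cdot 3 \cdot \frac{1}{2} = \left(-5\right) \frac{3}{2} = - \frac{15}{2} \approx -7.5$)
$\left(W - 8\right) 15 = \left(- \frac{15}{2} - 8\right) 15 = \left(- \frac{31}{2}\right) 15 = - \frac{465}{2}$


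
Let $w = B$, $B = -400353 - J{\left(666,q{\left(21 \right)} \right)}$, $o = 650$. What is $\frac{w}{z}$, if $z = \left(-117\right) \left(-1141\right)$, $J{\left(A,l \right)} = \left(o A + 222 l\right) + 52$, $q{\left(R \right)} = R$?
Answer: $- \frac{64459}{10269} \approx -6.277$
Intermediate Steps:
$J{\left(A,l \right)} = 52 + 222 l + 650 A$ ($J{\left(A,l \right)} = \left(650 A + 222 l\right) + 52 = \left(222 l + 650 A\right) + 52 = 52 + 222 l + 650 A$)
$z = 133497$
$B = -837967$ ($B = -400353 - \left(52 + 222 \cdot 21 + 650 \cdot 666\right) = -400353 - \left(52 + 4662 + 432900\right) = -400353 - 437614 = -837967$)
$w = -837967$
$\frac{w}{z} = - \frac{837967}{133497} = \left(-837967\right) \frac{1}{133497} = - \frac{64459}{10269}$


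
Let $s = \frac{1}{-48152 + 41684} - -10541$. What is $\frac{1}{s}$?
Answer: $\frac{6468}{68179187} \approx 9.4868 \cdot 10^{-5}$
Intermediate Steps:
$s = \frac{68179187}{6468}$ ($s = \frac{1}{-6468} + 10541 = - \frac{1}{6468} + 10541 = \frac{68179187}{6468} \approx 10541.0$)
$\frac{1}{s} = \frac{1}{\frac{68179187}{6468}} = \frac{6468}{68179187}$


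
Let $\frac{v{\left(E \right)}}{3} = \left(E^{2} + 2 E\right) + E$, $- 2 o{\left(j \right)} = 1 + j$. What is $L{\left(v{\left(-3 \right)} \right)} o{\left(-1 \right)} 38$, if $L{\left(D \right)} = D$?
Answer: $0$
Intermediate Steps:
$o{\left(j \right)} = - \frac{1}{2} - \frac{j}{2}$ ($o{\left(j \right)} = - \frac{1 + j}{2} = - \frac{1}{2} - \frac{j}{2}$)
$v{\left(E \right)} = 3 E^{2} + 9 E$ ($v{\left(E \right)} = 3 \left(\left(E^{2} + 2 E\right) + E\right) = 3 \left(E^{2} + 3 E\right) = 3 E^{2} + 9 E$)
$L{\left(v{\left(-3 \right)} \right)} o{\left(-1 \right)} 38 = 3 \left(-3\right) \left(3 - 3\right) \left(- \frac{1}{2} - - \frac{1}{2}\right) 38 = 3 \left(-3\right) 0 \left(- \frac{1}{2} + \frac{1}{2}\right) 38 = 0 \cdot 0 \cdot 38 = 0 \cdot 38 = 0$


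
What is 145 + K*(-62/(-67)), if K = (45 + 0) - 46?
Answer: 9653/67 ≈ 144.07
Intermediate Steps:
K = -1 (K = 45 - 46 = -1)
145 + K*(-62/(-67)) = 145 - (-62)/(-67) = 145 - (-62)*(-1)/67 = 145 - 1*62/67 = 145 - 62/67 = 9653/67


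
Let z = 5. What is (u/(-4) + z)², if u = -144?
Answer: 1681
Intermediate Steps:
(u/(-4) + z)² = (-144/(-4) + 5)² = (-144*(-¼) + 5)² = (36 + 5)² = 41² = 1681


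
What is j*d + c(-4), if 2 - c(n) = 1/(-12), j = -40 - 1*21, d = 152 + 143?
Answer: -215915/12 ≈ -17993.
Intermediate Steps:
d = 295
j = -61 (j = -40 - 21 = -61)
c(n) = 25/12 (c(n) = 2 - 1/(-12) = 2 - 1*(-1/12) = 2 + 1/12 = 25/12)
j*d + c(-4) = -61*295 + 25/12 = -17995 + 25/12 = -215915/12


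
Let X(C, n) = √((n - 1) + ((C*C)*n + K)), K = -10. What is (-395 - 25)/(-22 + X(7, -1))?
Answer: 1848/109 + 84*I*√61/109 ≈ 16.954 + 6.0189*I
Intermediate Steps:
X(C, n) = √(-11 + n + n*C²) (X(C, n) = √((n - 1) + ((C*C)*n - 10)) = √((-1 + n) + (C²*n - 10)) = √((-1 + n) + (n*C² - 10)) = √((-1 + n) + (-10 + n*C²)) = √(-11 + n + n*C²))
(-395 - 25)/(-22 + X(7, -1)) = (-395 - 25)/(-22 + √(-11 - 1 - 1*7²)) = -420/(-22 + √(-11 - 1 - 1*49)) = -420/(-22 + √(-11 - 1 - 49)) = -420/(-22 + √(-61)) = -420/(-22 + I*√61)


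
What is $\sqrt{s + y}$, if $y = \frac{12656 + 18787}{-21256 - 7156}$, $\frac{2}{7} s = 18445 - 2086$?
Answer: $\frac{3 \sqrt{1283859543245}}{14206} \approx 239.28$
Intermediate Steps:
$s = \frac{114513}{2}$ ($s = \frac{7 \left(18445 - 2086\right)}{2} = \frac{7}{2} \cdot 16359 = \frac{114513}{2} \approx 57257.0$)
$y = - \frac{31443}{28412}$ ($y = \frac{31443}{-28412} = 31443 \left(- \frac{1}{28412}\right) = - \frac{31443}{28412} \approx -1.1067$)
$\sqrt{s + y} = \sqrt{\frac{114513}{2} - \frac{31443}{28412}} = \sqrt{\frac{1626740235}{28412}} = \frac{3 \sqrt{1283859543245}}{14206}$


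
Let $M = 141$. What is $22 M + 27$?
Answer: $3129$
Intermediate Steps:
$22 M + 27 = 22 \cdot 141 + 27 = 3102 + 27 = 3129$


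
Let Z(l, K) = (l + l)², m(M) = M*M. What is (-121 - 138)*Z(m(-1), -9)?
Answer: -1036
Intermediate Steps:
m(M) = M²
Z(l, K) = 4*l² (Z(l, K) = (2*l)² = 4*l²)
(-121 - 138)*Z(m(-1), -9) = (-121 - 138)*(4*((-1)²)²) = -1036*1² = -1036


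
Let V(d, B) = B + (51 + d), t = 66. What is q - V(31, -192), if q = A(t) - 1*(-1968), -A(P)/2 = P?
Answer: 1946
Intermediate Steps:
V(d, B) = 51 + B + d
A(P) = -2*P
q = 1836 (q = -2*66 - 1*(-1968) = -132 + 1968 = 1836)
q - V(31, -192) = 1836 - (51 - 192 + 31) = 1836 - 1*(-110) = 1836 + 110 = 1946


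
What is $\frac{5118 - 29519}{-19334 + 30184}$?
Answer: $- \frac{24401}{10850} \approx -2.2489$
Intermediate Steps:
$\frac{5118 - 29519}{-19334 + 30184} = - \frac{24401}{10850}$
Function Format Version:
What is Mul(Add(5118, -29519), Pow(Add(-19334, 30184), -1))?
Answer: Rational(-24401, 10850) ≈ -2.2489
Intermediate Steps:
Mul(Add(5118, -29519), Pow(Add(-19334, 30184), -1)) = Mul(-24401, Pow(10850, -1)) = Mul(-24401, Rational(1, 10850)) = Rational(-24401, 10850)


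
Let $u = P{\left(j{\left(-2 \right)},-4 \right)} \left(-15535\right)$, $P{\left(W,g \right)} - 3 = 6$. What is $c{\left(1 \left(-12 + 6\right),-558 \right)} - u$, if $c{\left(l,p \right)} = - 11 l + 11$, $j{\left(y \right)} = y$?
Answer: $139892$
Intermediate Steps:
$P{\left(W,g \right)} = 9$ ($P{\left(W,g \right)} = 3 + 6 = 9$)
$c{\left(l,p \right)} = 11 - 11 l$
$u = -139815$ ($u = 9 \left(-15535\right) = -139815$)
$c{\left(1 \left(-12 + 6\right),-558 \right)} - u = \left(11 - 11 \cdot 1 \left(-12 + 6\right)\right) - -139815 = \left(11 - 11 \cdot 1 \left(-6\right)\right) + 139815 = \left(11 - -66\right) + 139815 = \left(11 + 66\right) + 139815 = 77 + 139815 = 139892$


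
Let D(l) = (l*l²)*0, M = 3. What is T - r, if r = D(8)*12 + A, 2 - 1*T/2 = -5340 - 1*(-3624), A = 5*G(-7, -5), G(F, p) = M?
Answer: 3421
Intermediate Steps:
G(F, p) = 3
D(l) = 0 (D(l) = l³*0 = 0)
A = 15 (A = 5*3 = 15)
T = 3436 (T = 4 - 2*(-5340 - 1*(-3624)) = 4 - 2*(-5340 + 3624) = 4 - 2*(-1716) = 4 + 3432 = 3436)
r = 15 (r = 0*12 + 15 = 0 + 15 = 15)
T - r = 3436 - 1*15 = 3436 - 15 = 3421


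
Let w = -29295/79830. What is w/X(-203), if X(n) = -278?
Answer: 651/493172 ≈ 0.0013200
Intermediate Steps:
w = -651/1774 (w = -29295*1/79830 = -651/1774 ≈ -0.36697)
w/X(-203) = -651/1774/(-278) = -651/1774*(-1/278) = 651/493172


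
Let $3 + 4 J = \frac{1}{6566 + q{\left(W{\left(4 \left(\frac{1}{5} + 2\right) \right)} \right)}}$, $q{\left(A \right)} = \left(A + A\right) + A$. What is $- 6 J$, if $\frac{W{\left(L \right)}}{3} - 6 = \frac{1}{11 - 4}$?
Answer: $\frac{208560}{46349} \approx 4.4998$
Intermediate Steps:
$W{\left(L \right)} = \frac{129}{7}$ ($W{\left(L \right)} = 18 + \frac{3}{11 - 4} = 18 + \frac{3}{7} = \frac{129}{7}$)
$q{\left(A \right)} = 3 A$ ($q{\left(A \right)} = 2 A + A = 3 A$)
$J = - \frac{34760}{46349}$ ($J = - \frac{3}{4} + \frac{1}{4 \left(6566 + 3 \cdot \frac{129}{7}\right)} = - \frac{3}{4} + \frac{1}{4 \left(6566 + \frac{387}{7}\right)} = - \frac{3}{4} + \frac{1}{4 \cdot \frac{46349}{7}} = - \frac{3}{4} + \frac{1}{4} \cdot \frac{7}{46349} = - \frac{3}{4} + \frac{7}{185396} = - \frac{34760}{46349} \approx -0.74996$)
$- 6 J = \left(-6\right) \left(- \frac{34760}{46349}\right) = \frac{208560}{46349}$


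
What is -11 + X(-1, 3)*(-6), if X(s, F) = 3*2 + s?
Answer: -41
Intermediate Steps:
X(s, F) = 6 + s
-11 + X(-1, 3)*(-6) = -11 + (6 - 1)*(-6) = -11 + 5*(-6) = -11 - 30 = -41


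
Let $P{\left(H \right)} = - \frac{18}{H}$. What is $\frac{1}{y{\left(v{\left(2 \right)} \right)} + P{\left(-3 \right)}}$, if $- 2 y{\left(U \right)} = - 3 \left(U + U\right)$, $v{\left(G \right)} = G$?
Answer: $\frac{1}{12} \approx 0.083333$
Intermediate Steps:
$y{\left(U \right)} = 3 U$ ($y{\left(U \right)} = - \frac{\left(-3\right) \left(U + U\right)}{2} = - \frac{\left(-3\right) 2 U}{2} = - \frac{\left(-6\right) U}{2} = 3 U$)
$\frac{1}{y{\left(v{\left(2 \right)} \right)} + P{\left(-3 \right)}} = \frac{1}{3 \cdot 2 - \frac{18}{-3}} = \frac{1}{6 - -6} = \frac{1}{6 + 6} = \frac{1}{12}$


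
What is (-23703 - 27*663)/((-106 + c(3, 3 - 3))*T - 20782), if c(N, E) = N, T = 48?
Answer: 20802/12863 ≈ 1.6172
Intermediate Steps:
(-23703 - 27*663)/((-106 + c(3, 3 - 3))*T - 20782) = (-23703 - 27*663)/((-106 + 3)*48 - 20782) = (-23703 - 17901)/(-103*48 - 20782) = -41604/(-4944 - 20782) = -41604/(-25726) = -41604*(-1/25726) = 20802/12863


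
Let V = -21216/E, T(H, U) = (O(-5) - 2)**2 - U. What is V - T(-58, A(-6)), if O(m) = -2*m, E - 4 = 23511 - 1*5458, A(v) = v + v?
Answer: -35732/463 ≈ -77.175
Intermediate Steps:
A(v) = 2*v
E = 18057 (E = 4 + (23511 - 1*5458) = 4 + (23511 - 5458) = 4 + 18053 = 18057)
T(H, U) = 64 - U (T(H, U) = (-2*(-5) - 2)**2 - U = (10 - 2)**2 - U = 8**2 - U = 64 - U)
V = -544/463 (V = -21216/18057 = -21216*1/18057 = -544/463 ≈ -1.1749)
V - T(-58, A(-6)) = -544/463 - (64 - 2*(-6)) = -544/463 - (64 - 1*(-12)) = -544/463 - (64 + 12) = -544/463 - 1*76 = -544/463 - 76 = -35732/463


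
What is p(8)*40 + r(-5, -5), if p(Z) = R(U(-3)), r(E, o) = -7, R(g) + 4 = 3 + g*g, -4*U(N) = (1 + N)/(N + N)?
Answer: -841/18 ≈ -46.722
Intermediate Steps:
U(N) = -(1 + N)/(8*N) (U(N) = -(1 + N)/(4*(N + N)) = -(1 + N)/(4*(2*N)) = -(1 + N)*1/(2*N)/4 = -(1 + N)/(8*N))
R(g) = -1 + g**2 (R(g) = -4 + (3 + g*g) = -4 + (3 + g**2) = -1 + g**2)
p(Z) = -143/144 (p(Z) = -1 + ((1/8)*(-1 - 1*(-3))/(-3))**2 = -1 + ((1/8)*(-1/3)*(-1 + 3))**2 = -1 + ((1/8)*(-1/3)*2)**2 = -1 + (-1/12)**2 = -1 + 1/144 = -143/144)
p(8)*40 + r(-5, -5) = -143/144*40 - 7 = -715/18 - 7 = -841/18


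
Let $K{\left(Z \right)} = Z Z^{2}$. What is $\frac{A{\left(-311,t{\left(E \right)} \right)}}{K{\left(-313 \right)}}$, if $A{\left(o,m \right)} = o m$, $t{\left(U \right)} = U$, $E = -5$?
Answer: $- \frac{1555}{30664297} \approx -5.071 \cdot 10^{-5}$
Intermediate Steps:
$A{\left(o,m \right)} = m o$
$K{\left(Z \right)} = Z^{3}$
$\frac{A{\left(-311,t{\left(E \right)} \right)}}{K{\left(-313 \right)}} = \frac{\left(-5\right) \left(-311\right)}{\left(-313\right)^{3}} = \frac{1555}{-30664297} = 1555 \left(- \frac{1}{30664297}\right) = - \frac{1555}{30664297}$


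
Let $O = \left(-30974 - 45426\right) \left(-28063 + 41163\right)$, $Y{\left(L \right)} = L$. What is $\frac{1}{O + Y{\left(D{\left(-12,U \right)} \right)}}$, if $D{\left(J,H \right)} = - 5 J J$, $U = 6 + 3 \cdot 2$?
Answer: $- \frac{1}{1000840720} \approx -9.9916 \cdot 10^{-10}$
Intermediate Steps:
$U = 12$ ($U = 6 + 6 = 12$)
$D{\left(J,H \right)} = - 5 J^{2}$
$O = -1000840000$ ($O = \left(-76400\right) 13100 = -1000840000$)
$\frac{1}{O + Y{\left(D{\left(-12,U \right)} \right)}} = \frac{1}{-1000840000 - 5 \left(-12\right)^{2}} = \frac{1}{-1000840000 - 720} = \frac{1}{-1000840720} = - \frac{1}{1000840720}$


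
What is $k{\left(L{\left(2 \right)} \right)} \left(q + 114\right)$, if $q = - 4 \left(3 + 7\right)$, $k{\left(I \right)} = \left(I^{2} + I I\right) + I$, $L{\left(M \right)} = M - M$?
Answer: $0$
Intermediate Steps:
$L{\left(M \right)} = 0$
$k{\left(I \right)} = I + 2 I^{2}$ ($k{\left(I \right)} = \left(I^{2} + I^{2}\right) + I = 2 I^{2} + I = I + 2 I^{2}$)
$q = -40$ ($q = \left(-4\right) 10 = -40$)
$k{\left(L{\left(2 \right)} \right)} \left(q + 114\right) = 0 \left(1 + 2 \cdot 0\right) \left(-40 + 114\right) = 0 \left(1 + 0\right) 74 = 0 \cdot 1 \cdot 74 = 0 \cdot 74 = 0$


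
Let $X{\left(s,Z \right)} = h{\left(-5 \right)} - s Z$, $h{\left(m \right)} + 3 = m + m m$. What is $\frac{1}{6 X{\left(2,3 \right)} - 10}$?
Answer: $\frac{1}{56} \approx 0.017857$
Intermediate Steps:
$h{\left(m \right)} = -3 + m + m^{2}$ ($h{\left(m \right)} = -3 + \left(m + m m\right) = -3 + \left(m + m^{2}\right) = -3 + m + m^{2}$)
$X{\left(s,Z \right)} = 17 - Z s$ ($X{\left(s,Z \right)} = \left(-3 - 5 + \left(-5\right)^{2}\right) - s Z = \left(-3 - 5 + 25\right) - Z s = 17 - Z s$)
$\frac{1}{6 X{\left(2,3 \right)} - 10} = \frac{1}{6 \left(17 - 3 \cdot 2\right) - 10} = \frac{1}{6 \left(17 - 6\right) - 10} = \frac{1}{6 \cdot 11 - 10} = \frac{1}{66 - 10} = \frac{1}{56}$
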